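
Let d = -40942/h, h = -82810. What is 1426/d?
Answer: 59043530/20471 ≈ 2884.3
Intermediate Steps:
d = 20471/41405 (d = -40942/(-82810) = -40942*(-1/82810) = 20471/41405 ≈ 0.49441)
1426/d = 1426/(20471/41405) = 1426*(41405/20471) = 59043530/20471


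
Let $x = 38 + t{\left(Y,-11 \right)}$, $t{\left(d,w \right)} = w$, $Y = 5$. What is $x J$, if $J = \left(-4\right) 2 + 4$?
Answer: $-108$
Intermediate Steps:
$x = 27$ ($x = 38 - 11 = 27$)
$J = -4$ ($J = -8 + 4 = -4$)
$x J = 27 \left(-4\right) = -108$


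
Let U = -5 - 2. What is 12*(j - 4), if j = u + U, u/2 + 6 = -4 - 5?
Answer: -492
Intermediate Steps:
U = -7
u = -30 (u = -12 + 2*(-4 - 5) = -12 + 2*(-9) = -12 - 18 = -30)
j = -37 (j = -30 - 7 = -37)
12*(j - 4) = 12*(-37 - 4) = 12*(-41) = -492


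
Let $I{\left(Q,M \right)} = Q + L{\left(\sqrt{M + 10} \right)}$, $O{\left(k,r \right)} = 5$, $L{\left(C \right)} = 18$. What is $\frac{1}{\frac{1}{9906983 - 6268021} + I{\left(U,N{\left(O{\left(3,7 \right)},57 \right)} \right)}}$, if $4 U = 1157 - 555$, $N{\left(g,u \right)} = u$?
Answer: $\frac{1819481}{306582549} \approx 0.0059347$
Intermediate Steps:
$U = \frac{301}{2}$ ($U = \frac{1157 - 555}{4} = \frac{1}{4} \cdot 602 = \frac{301}{2} \approx 150.5$)
$I{\left(Q,M \right)} = 18 + Q$ ($I{\left(Q,M \right)} = Q + 18 = 18 + Q$)
$\frac{1}{\frac{1}{9906983 - 6268021} + I{\left(U,N{\left(O{\left(3,7 \right)},57 \right)} \right)}} = \frac{1}{\frac{1}{9906983 - 6268021} + \left(18 + \frac{301}{2}\right)} = \frac{1}{\frac{1}{3638962} + \frac{337}{2}} = \frac{1}{\frac{306582549}{1819481}} = \frac{1819481}{306582549}$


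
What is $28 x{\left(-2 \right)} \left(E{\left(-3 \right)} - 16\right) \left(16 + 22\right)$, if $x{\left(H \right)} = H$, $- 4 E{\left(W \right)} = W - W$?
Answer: $34048$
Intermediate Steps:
$E{\left(W \right)} = 0$ ($E{\left(W \right)} = - \frac{W - W}{4} = \left(- \frac{1}{4}\right) 0 = 0$)
$28 x{\left(-2 \right)} \left(E{\left(-3 \right)} - 16\right) \left(16 + 22\right) = 28 \left(-2\right) \left(0 - 16\right) \left(16 + 22\right) = - 56 \left(\left(-16\right) 38\right) = \left(-56\right) \left(-608\right) = 34048$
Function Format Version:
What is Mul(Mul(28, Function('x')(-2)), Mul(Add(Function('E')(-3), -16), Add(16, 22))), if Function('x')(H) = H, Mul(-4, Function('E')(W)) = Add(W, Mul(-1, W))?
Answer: 34048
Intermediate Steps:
Function('E')(W) = 0 (Function('E')(W) = Mul(Rational(-1, 4), Add(W, Mul(-1, W))) = Mul(Rational(-1, 4), 0) = 0)
Mul(Mul(28, Function('x')(-2)), Mul(Add(Function('E')(-3), -16), Add(16, 22))) = Mul(Mul(28, -2), Mul(Add(0, -16), Add(16, 22))) = Mul(-56, Mul(-16, 38)) = Mul(-56, -608) = 34048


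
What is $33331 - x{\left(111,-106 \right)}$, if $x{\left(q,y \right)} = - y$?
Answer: $33225$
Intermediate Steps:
$33331 - x{\left(111,-106 \right)} = 33331 - \left(-1\right) \left(-106\right) = 33331 - 106 = 33225$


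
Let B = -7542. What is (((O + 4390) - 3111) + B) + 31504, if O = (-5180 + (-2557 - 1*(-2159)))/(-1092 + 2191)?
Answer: 27734281/1099 ≈ 25236.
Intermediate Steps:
O = -5578/1099 (O = (-5180 + (-2557 + 2159))/1099 = (-5180 - 398)*(1/1099) = -5578*1/1099 = -5578/1099 ≈ -5.0755)
(((O + 4390) - 3111) + B) + 31504 = (((-5578/1099 + 4390) - 3111) - 7542) + 31504 = ((4819032/1099 - 3111) - 7542) + 31504 = (1400043/1099 - 7542) + 31504 = -6888615/1099 + 31504 = 27734281/1099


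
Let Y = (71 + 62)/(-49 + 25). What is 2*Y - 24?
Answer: -421/12 ≈ -35.083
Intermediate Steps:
Y = -133/24 (Y = 133/(-24) = 133*(-1/24) = -133/24 ≈ -5.5417)
2*Y - 24 = 2*(-133/24) - 24 = -133/12 - 24 = -421/12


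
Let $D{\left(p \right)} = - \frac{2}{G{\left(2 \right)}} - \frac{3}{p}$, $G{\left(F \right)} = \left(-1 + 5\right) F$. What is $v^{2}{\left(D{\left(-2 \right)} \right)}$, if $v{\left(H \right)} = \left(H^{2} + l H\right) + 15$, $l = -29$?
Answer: $\frac{99225}{256} \approx 387.6$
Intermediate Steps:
$G{\left(F \right)} = 4 F$
$D{\left(p \right)} = - \frac{1}{4} - \frac{3}{p}$ ($D{\left(p \right)} = - \frac{2}{4 \cdot 2} - \frac{3}{p} = - \frac{2}{8} - \frac{3}{p} = \left(-2\right) \frac{1}{8} - \frac{3}{p} = - \frac{1}{4} - \frac{3}{p}$)
$v{\left(H \right)} = 15 + H^{2} - 29 H$ ($v{\left(H \right)} = \left(H^{2} - 29 H\right) + 15 = 15 + H^{2} - 29 H$)
$v^{2}{\left(D{\left(-2 \right)} \right)} = \left(15 + \left(\frac{-12 - -2}{4 \left(-2\right)}\right)^{2} - 29 \frac{-12 - -2}{4 \left(-2\right)}\right)^{2} = \left(15 + \left(\frac{1}{4} \left(- \frac{1}{2}\right) \left(-12 + 2\right)\right)^{2} - 29 \cdot \frac{1}{4} \left(- \frac{1}{2}\right) \left(-12 + 2\right)\right)^{2} = \left(15 + \left(\frac{1}{4} \left(- \frac{1}{2}\right) \left(-10\right)\right)^{2} - 29 \cdot \frac{1}{4} \left(- \frac{1}{2}\right) \left(-10\right)\right)^{2} = \left(15 + \left(\frac{5}{4}\right)^{2} - \frac{145}{4}\right)^{2} = \left(15 + \frac{25}{16} - \frac{145}{4}\right)^{2} = \left(- \frac{315}{16}\right)^{2} = \frac{99225}{256}$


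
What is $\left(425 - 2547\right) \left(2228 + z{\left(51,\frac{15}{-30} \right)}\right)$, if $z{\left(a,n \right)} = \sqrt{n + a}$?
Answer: $-4727816 - 1061 \sqrt{202} \approx -4.7429 \cdot 10^{6}$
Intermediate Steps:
$z{\left(a,n \right)} = \sqrt{a + n}$
$\left(425 - 2547\right) \left(2228 + z{\left(51,\frac{15}{-30} \right)}\right) = \left(425 - 2547\right) \left(2228 + \sqrt{51 + \frac{15}{-30}}\right) = - 2122 \left(2228 + \sqrt{51 + 15 \left(- \frac{1}{30}\right)}\right) = - 2122 \left(2228 + \sqrt{51 - \frac{1}{2}}\right) = - 2122 \left(2228 + \sqrt{\frac{101}{2}}\right) = - 2122 \left(2228 + \frac{\sqrt{202}}{2}\right) = -4727816 - 1061 \sqrt{202}$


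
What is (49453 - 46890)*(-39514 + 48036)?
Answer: 21841886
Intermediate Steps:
(49453 - 46890)*(-39514 + 48036) = 2563*8522 = 21841886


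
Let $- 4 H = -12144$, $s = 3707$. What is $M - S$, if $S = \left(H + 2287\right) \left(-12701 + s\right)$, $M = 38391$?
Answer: $47913453$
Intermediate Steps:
$H = 3036$ ($H = \left(- \frac{1}{4}\right) \left(-12144\right) = 3036$)
$S = -47875062$ ($S = \left(3036 + 2287\right) \left(-12701 + 3707\right) = 5323 \left(-8994\right) = -47875062$)
$M - S = 38391 - -47875062 = 38391 + 47875062 = 47913453$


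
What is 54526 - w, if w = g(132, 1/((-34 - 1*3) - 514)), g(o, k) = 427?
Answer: 54099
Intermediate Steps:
w = 427
54526 - w = 54526 - 1*427 = 54526 - 427 = 54099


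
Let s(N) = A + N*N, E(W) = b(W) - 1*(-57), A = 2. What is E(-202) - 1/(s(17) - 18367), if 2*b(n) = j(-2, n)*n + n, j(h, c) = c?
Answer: 367991209/18076 ≈ 20358.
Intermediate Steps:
b(n) = n/2 + n²/2 (b(n) = (n*n + n)/2 = (n² + n)/2 = (n + n²)/2 = n/2 + n²/2)
E(W) = 57 + W*(1 + W)/2 (E(W) = W*(1 + W)/2 - 1*(-57) = W*(1 + W)/2 + 57 = 57 + W*(1 + W)/2)
s(N) = 2 + N² (s(N) = 2 + N*N = 2 + N²)
E(-202) - 1/(s(17) - 18367) = (57 + (½)*(-202)*(1 - 202)) - 1/((2 + 17²) - 18367) = (57 + (½)*(-202)*(-201)) - 1/((2 + 289) - 18367) = (57 + 20301) - 1/(291 - 18367) = 20358 - 1/(-18076) = 20358 - 1*(-1/18076) = 20358 + 1/18076 = 367991209/18076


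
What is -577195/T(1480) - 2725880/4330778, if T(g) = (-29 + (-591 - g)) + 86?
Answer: 1247106742695/4361093446 ≈ 285.96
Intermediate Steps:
T(g) = -534 - g (T(g) = (-620 - g) + 86 = -534 - g)
-577195/T(1480) - 2725880/4330778 = -577195/(-534 - 1*1480) - 2725880/4330778 = -577195/(-534 - 1480) - 2725880*1/4330778 = -577195/(-2014) - 1362940/2165389 = -577195*(-1/2014) - 1362940/2165389 = 577195/2014 - 1362940/2165389 = 1247106742695/4361093446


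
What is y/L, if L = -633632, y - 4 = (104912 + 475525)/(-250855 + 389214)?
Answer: -87221/6743745376 ≈ -1.2934e-5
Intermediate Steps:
y = 87221/10643 (y = 4 + (104912 + 475525)/(-250855 + 389214) = 4 + 580437/138359 = 4 + 580437*(1/138359) = 4 + 44649/10643 = 87221/10643 ≈ 8.1951)
y/L = (87221/10643)/(-633632) = (87221/10643)*(-1/633632) = -87221/6743745376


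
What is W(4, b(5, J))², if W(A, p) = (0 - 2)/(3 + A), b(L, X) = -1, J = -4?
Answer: 4/49 ≈ 0.081633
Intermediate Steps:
W(A, p) = -2/(3 + A)
W(4, b(5, J))² = (-2/(3 + 4))² = (-2/7)² = 4/49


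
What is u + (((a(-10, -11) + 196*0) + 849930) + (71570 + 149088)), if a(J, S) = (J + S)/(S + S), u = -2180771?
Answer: -24424005/22 ≈ -1.1102e+6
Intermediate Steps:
a(J, S) = (J + S)/(2*S) (a(J, S) = (J + S)/((2*S)) = (J + S)*(1/(2*S)) = (J + S)/(2*S))
u + (((a(-10, -11) + 196*0) + 849930) + (71570 + 149088)) = -2180771 + ((((½)*(-10 - 11)/(-11) + 196*0) + 849930) + (71570 + 149088)) = -2180771 + ((((½)*(-1/11)*(-21) + 0) + 849930) + 220658) = -2180771 + (((21/22 + 0) + 849930) + 220658) = -2180771 + ((21/22 + 849930) + 220658) = -2180771 + (18698481/22 + 220658) = -2180771 + 23552957/22 = -24424005/22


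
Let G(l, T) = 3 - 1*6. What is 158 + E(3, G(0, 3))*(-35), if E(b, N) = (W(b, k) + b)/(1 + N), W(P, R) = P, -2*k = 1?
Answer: 263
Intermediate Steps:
k = -1/2 (k = -1/2*1 = -1/2 ≈ -0.50000)
G(l, T) = -3 (G(l, T) = 3 - 6 = -3)
E(b, N) = 2*b/(1 + N) (E(b, N) = (b + b)/(1 + N) = (2*b)/(1 + N) = 2*b/(1 + N))
158 + E(3, G(0, 3))*(-35) = 158 + (2*3/(1 - 3))*(-35) = 158 + (2*3/(-2))*(-35) = 158 + (2*3*(-1/2))*(-35) = 158 - 3*(-35) = 158 + 105 = 263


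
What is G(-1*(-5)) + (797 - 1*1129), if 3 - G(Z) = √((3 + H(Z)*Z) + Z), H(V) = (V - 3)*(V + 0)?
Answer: -329 - √58 ≈ -336.62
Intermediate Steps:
H(V) = V*(-3 + V) (H(V) = (-3 + V)*V = V*(-3 + V))
G(Z) = 3 - √(3 + Z + Z²*(-3 + Z)) (G(Z) = 3 - √((3 + (Z*(-3 + Z))*Z) + Z) = 3 - √((3 + Z²*(-3 + Z)) + Z) = 3 - √(3 + Z + Z²*(-3 + Z)))
G(-1*(-5)) + (797 - 1*1129) = (3 - √(3 - 1*(-5) + (-1*(-5))²*(-3 - 1*(-5)))) + (797 - 1*1129) = (3 - √(3 + 5 + 5²*(-3 + 5))) + (797 - 1129) = (3 - √(3 + 5 + 25*2)) - 332 = (3 - √(3 + 5 + 50)) - 332 = (3 - √58) - 332 = -329 - √58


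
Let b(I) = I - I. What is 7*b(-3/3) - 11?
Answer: -11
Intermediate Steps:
b(I) = 0
7*b(-3/3) - 11 = 7*0 - 11 = 0 - 11 = -11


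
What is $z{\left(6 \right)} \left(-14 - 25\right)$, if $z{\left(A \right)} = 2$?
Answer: $-78$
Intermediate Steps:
$z{\left(6 \right)} \left(-14 - 25\right) = 2 \left(-14 - 25\right) = 2 \left(-39\right) = -78$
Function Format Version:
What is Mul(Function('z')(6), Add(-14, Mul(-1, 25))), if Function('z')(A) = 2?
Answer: -78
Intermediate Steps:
Mul(Function('z')(6), Add(-14, Mul(-1, 25))) = Mul(2, Add(-14, Mul(-1, 25))) = Mul(2, Add(-14, -25)) = Mul(2, -39) = -78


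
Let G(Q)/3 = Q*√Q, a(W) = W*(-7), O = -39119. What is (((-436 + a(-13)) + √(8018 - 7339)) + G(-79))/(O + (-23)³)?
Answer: 345/51286 - √679/51286 + 237*I*√79/51286 ≈ 0.0062189 + 0.041074*I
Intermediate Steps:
a(W) = -7*W
G(Q) = 3*Q^(3/2) (G(Q) = 3*(Q*√Q) = 3*Q^(3/2))
(((-436 + a(-13)) + √(8018 - 7339)) + G(-79))/(O + (-23)³) = (((-436 - 7*(-13)) + √(8018 - 7339)) + 3*(-79)^(3/2))/(-39119 + (-23)³) = (((-436 + 91) + √679) + 3*(-79*I*√79))/(-39119 - 12167) = ((-345 + √679) - 237*I*√79)/(-51286) = (-345 + √679 - 237*I*√79)*(-1/51286) = 345/51286 - √679/51286 + 237*I*√79/51286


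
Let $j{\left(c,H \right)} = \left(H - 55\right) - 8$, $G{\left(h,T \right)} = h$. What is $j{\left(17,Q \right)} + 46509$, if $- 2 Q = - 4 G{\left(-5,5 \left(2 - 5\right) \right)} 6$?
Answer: $46386$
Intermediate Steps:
$Q = -60$ ($Q = - \frac{\left(-4\right) \left(-5\right) 6}{2} = - \frac{20 \cdot 6}{2} = \left(- \frac{1}{2}\right) 120 = -60$)
$j{\left(c,H \right)} = -63 + H$ ($j{\left(c,H \right)} = \left(-55 + H\right) - 8 = -63 + H$)
$j{\left(17,Q \right)} + 46509 = \left(-63 - 60\right) + 46509 = -123 + 46509 = 46386$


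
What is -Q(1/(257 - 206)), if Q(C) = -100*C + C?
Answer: 33/17 ≈ 1.9412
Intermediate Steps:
Q(C) = -99*C
-Q(1/(257 - 206)) = -(-99)/(257 - 206) = -(-99)/51 = -1*(-33/17) = 33/17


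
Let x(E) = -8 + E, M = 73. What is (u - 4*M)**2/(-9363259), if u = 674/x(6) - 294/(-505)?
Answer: -100711657201/2387865126475 ≈ -0.042176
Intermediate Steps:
u = -169891/505 (u = 674/(-8 + 6) - 294/(-505) = 674/(-2) - 294*(-1/505) = 674*(-1/2) + 294/505 = -337 + 294/505 = -169891/505 ≈ -336.42)
(u - 4*M)**2/(-9363259) = (-169891/505 - 4*73)**2/(-9363259) = (-169891/505 - 292)**2*(-1/9363259) = (-317351/505)**2*(-1/9363259) = (100711657201/255025)*(-1/9363259) = -100711657201/2387865126475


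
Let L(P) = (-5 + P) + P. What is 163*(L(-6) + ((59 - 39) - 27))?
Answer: -3912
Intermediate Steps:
L(P) = -5 + 2*P
163*(L(-6) + ((59 - 39) - 27)) = 163*((-5 + 2*(-6)) + ((59 - 39) - 27)) = 163*((-5 - 12) + (20 - 27)) = 163*(-17 - 7) = 163*(-24) = -3912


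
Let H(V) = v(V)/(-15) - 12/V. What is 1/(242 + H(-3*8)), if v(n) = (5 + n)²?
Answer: 30/6553 ≈ 0.0045781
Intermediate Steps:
H(V) = -12/V - (5 + V)²/15 (H(V) = (5 + V)²/(-15) - 12/V = (5 + V)²*(-1/15) - 12/V = -(5 + V)²/15 - 12/V = -12/V - (5 + V)²/15)
1/(242 + H(-3*8)) = 1/(242 + (-12/((-3*8)) - (5 - 3*8)²/15)) = 1/(242 + (-12/(-24) - (5 - 24)²/15)) = 1/(242 + (-12*(-1/24) - 1/15*(-19)²)) = 1/(242 + (½ - 1/15*361)) = 1/(242 + (½ - 361/15)) = 1/(242 - 707/30) = 1/(6553/30) = 30/6553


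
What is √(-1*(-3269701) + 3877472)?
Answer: √7147173 ≈ 2673.4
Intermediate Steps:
√(-1*(-3269701) + 3877472) = √(3269701 + 3877472) = √7147173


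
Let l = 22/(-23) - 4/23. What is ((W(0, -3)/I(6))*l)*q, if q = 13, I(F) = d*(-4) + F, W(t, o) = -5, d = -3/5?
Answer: 4225/483 ≈ 8.7474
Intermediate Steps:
d = -⅗ (d = -3*⅕ = -⅗ ≈ -0.60000)
I(F) = 12/5 + F (I(F) = -⅗*(-4) + F = 12/5 + F)
l = -26/23 (l = 22*(-1/23) - 4*1/23 = -22/23 - 4/23 = -26/23 ≈ -1.1304)
((W(0, -3)/I(6))*l)*q = (-5/(12/5 + 6)*(-26/23))*13 = (-5/42/5*(-26/23))*13 = (-5*5/42*(-26/23))*13 = -25/42*(-26/23)*13 = (325/483)*13 = 4225/483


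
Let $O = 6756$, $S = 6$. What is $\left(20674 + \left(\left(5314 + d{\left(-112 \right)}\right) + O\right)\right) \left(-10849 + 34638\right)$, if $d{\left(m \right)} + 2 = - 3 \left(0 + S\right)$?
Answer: $778471236$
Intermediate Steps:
$d{\left(m \right)} = -20$ ($d{\left(m \right)} = -2 - 3 \left(0 + 6\right) = -2 - 18 = -20$)
$\left(20674 + \left(\left(5314 + d{\left(-112 \right)}\right) + O\right)\right) \left(-10849 + 34638\right) = \left(20674 + \left(\left(5314 - 20\right) + 6756\right)\right) \left(-10849 + 34638\right) = \left(20674 + \left(5294 + 6756\right)\right) 23789 = \left(20674 + 12050\right) 23789 = 32724 \cdot 23789 = 778471236$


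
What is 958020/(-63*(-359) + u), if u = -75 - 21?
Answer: 319340/7507 ≈ 42.539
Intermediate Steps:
u = -96
958020/(-63*(-359) + u) = 958020/(-63*(-359) - 96) = 958020/(22617 - 96) = 958020/22521 = 958020*(1/22521) = 319340/7507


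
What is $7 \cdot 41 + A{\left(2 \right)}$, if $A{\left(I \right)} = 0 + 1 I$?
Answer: $289$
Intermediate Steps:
$A{\left(I \right)} = I$ ($A{\left(I \right)} = 0 + I = I$)
$7 \cdot 41 + A{\left(2 \right)} = 7 \cdot 41 + 2 = 287 + 2 = 289$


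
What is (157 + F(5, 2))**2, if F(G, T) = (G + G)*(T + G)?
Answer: 51529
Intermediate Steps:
F(G, T) = 2*G*(G + T) (F(G, T) = (2*G)*(G + T) = 2*G*(G + T))
(157 + F(5, 2))**2 = (157 + 2*5*(5 + 2))**2 = (157 + 2*5*7)**2 = (157 + 70)**2 = 227**2 = 51529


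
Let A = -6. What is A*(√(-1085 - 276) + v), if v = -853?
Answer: 5118 - 6*I*√1361 ≈ 5118.0 - 221.35*I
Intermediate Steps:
A*(√(-1085 - 276) + v) = -6*(√(-1085 - 276) - 853) = -6*(√(-1361) - 853) = -6*(I*√1361 - 853) = -6*(-853 + I*√1361) = 5118 - 6*I*√1361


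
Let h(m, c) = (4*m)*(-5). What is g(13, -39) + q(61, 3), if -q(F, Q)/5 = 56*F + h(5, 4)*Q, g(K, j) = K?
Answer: -15567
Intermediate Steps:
h(m, c) = -20*m
q(F, Q) = -280*F + 500*Q (q(F, Q) = -5*(56*F + (-20*5)*Q) = -5*(56*F - 100*Q) = -5*(-100*Q + 56*F) = -280*F + 500*Q)
g(13, -39) + q(61, 3) = 13 + (-280*61 + 500*3) = 13 + (-17080 + 1500) = 13 - 15580 = -15567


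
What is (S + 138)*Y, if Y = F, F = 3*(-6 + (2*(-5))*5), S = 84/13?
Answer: -315504/13 ≈ -24270.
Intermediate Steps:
S = 84/13 (S = 84*(1/13) = 84/13 ≈ 6.4615)
F = -168 (F = 3*(-6 - 10*5) = 3*(-6 - 50) = 3*(-56) = -168)
Y = -168
(S + 138)*Y = (84/13 + 138)*(-168) = (1878/13)*(-168) = -315504/13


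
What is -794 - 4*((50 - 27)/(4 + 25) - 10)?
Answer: -21958/29 ≈ -757.17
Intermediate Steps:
-794 - 4*((50 - 27)/(4 + 25) - 10) = -794 - 4*(23/29 - 10) = -794 - 4*(-267)/29 = -794 - 1*(-1068/29) = -794 + 1068/29 = -21958/29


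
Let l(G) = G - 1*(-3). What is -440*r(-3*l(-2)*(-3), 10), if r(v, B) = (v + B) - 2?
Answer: -7480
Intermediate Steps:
l(G) = 3 + G (l(G) = G + 3 = 3 + G)
r(v, B) = -2 + B + v (r(v, B) = (B + v) - 2 = -2 + B + v)
-440*r(-3*l(-2)*(-3), 10) = -440*(-2 + 10 - 3*(3 - 2)*(-3)) = -440*(-2 + 10 - 3*1*(-3)) = -440*(-2 + 10 - 3*(-3)) = -440*(-2 + 10 + 9) = -440*17 = -7480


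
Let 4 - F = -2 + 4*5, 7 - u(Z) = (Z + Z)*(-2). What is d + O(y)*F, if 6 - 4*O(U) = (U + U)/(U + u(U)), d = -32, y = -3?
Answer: -403/8 ≈ -50.375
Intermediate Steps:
u(Z) = 7 + 4*Z (u(Z) = 7 - (Z + Z)*(-2) = 7 - 2*Z*(-2) = 7 - (-4)*Z = 7 + 4*Z)
F = -14 (F = 4 - (-2 + 4*5) = 4 - (-2 + 20) = 4 - 1*18 = 4 - 18 = -14)
O(U) = 3/2 - U/(2*(7 + 5*U)) (O(U) = 3/2 - (U + U)/(4*(U + (7 + 4*U))) = 3/2 - 2*U/(4*(7 + 5*U)) = 3/2 - U/(2*(7 + 5*U)))
d + O(y)*F = -32 + (7*(3 + 2*(-3))/(2*(7 + 5*(-3))))*(-14) = -32 + (7*(3 - 6)/(2*(7 - 15)))*(-14) = -32 + ((7/2)*(-3)/(-8))*(-14) = -32 + ((7/2)*(-⅛)*(-3))*(-14) = -32 + (21/16)*(-14) = -32 - 147/8 = -403/8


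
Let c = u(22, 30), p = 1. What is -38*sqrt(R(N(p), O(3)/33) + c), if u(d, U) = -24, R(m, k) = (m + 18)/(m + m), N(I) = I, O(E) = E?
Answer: -19*I*sqrt(58) ≈ -144.7*I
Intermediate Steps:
R(m, k) = (18 + m)/(2*m) (R(m, k) = (18 + m)/((2*m)) = (18 + m)*(1/(2*m)) = (18 + m)/(2*m))
c = -24
-38*sqrt(R(N(p), O(3)/33) + c) = -38*sqrt((1/2)*(18 + 1)/1 - 24) = -38*sqrt((1/2)*1*19 - 24) = -38*sqrt(19/2 - 24) = -19*I*sqrt(58)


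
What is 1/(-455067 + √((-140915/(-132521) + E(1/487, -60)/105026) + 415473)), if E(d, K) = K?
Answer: -3166845507258291/1441123993136231917603 - √20120880649176579377510062/1441123993136231917603 ≈ -2.2006e-6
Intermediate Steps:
1/(-455067 + √((-140915/(-132521) + E(1/487, -60)/105026) + 415473)) = 1/(-455067 + √((-140915/(-132521) - 60/105026) + 415473)) = 1/(-455067 + √((-140915*(-1/132521) - 60*1/105026) + 415473)) = 1/(-455067 + √((140915/132521 - 30/52513) + 415473)) = 1/(-455067 + √(7395893765/6959075273 + 415473)) = 1/(-455067 + √(2891315276792894/6959075273)) = 1/(-455067 + √20120880649176579377510062/6959075273)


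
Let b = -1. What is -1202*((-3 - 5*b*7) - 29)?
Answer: -3606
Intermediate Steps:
-1202*((-3 - 5*b*7) - 29) = -1202*((-3 - 5*(-1)*7) - 29) = -1202*((-3 + 5*7) - 29) = -1202*((-3 + 35) - 29) = -1202*(32 - 29) = -1202*3 = -3606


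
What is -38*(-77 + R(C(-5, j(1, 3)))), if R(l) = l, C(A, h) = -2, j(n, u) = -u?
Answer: 3002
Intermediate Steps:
-38*(-77 + R(C(-5, j(1, 3)))) = -38*(-77 - 2) = -38*(-79) = 3002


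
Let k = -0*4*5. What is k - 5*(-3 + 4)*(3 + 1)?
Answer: -20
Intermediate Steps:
k = 0 (k = -0*5 = -1*0 = 0)
k - 5*(-3 + 4)*(3 + 1) = 0 - 5*(-3 + 4)*(3 + 1) = 0 - 5*4 = 0 - 20 = -20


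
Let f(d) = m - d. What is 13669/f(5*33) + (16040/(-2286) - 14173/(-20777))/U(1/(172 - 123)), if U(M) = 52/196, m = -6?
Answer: -46841334538/451214109 ≈ -103.81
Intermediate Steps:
U(M) = 13/49 (U(M) = 52*(1/196) = 13/49)
f(d) = -6 - d
13669/f(5*33) + (16040/(-2286) - 14173/(-20777))/U(1/(172 - 123)) = 13669/(-6 - 5*33) + (16040/(-2286) - 14173/(-20777))/(13/49) = 13669/(-6 - 1*165) + (16040*(-1/2286) - 14173*(-1/20777))*(49/13) = 13669/(-6 - 165) + (-8020/1143 + 14173/20777)*(49/13) = 13669/(-171) - 150431801/23748111*49/13 = 13669*(-1/171) - 567012173/23748111 = -13669/171 - 567012173/23748111 = -46841334538/451214109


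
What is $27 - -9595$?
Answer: $9622$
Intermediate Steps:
$27 - -9595 = 27 + 9595 = 9622$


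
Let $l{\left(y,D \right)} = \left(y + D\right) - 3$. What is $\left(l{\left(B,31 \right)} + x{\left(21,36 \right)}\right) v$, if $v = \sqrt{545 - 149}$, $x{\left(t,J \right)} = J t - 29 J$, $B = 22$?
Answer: $- 1428 \sqrt{11} \approx -4736.1$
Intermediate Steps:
$l{\left(y,D \right)} = -3 + D + y$ ($l{\left(y,D \right)} = \left(D + y\right) - 3 = -3 + D + y$)
$x{\left(t,J \right)} = - 29 J + J t$
$v = 6 \sqrt{11}$ ($v = \sqrt{396} = 6 \sqrt{11} \approx 19.9$)
$\left(l{\left(B,31 \right)} + x{\left(21,36 \right)}\right) v = \left(\left(-3 + 31 + 22\right) + 36 \left(-29 + 21\right)\right) 6 \sqrt{11} = \left(50 + 36 \left(-8\right)\right) 6 \sqrt{11} = \left(50 - 288\right) 6 \sqrt{11} = - 238 \cdot 6 \sqrt{11} = - 1428 \sqrt{11}$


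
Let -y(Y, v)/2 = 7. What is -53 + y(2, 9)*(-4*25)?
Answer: 1347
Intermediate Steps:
y(Y, v) = -14 (y(Y, v) = -2*7 = -14)
-53 + y(2, 9)*(-4*25) = -53 - (-56)*25 = -53 - 14*(-100) = -53 + 1400 = 1347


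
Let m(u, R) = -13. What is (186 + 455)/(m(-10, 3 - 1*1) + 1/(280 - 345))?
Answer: -41665/846 ≈ -49.249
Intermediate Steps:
(186 + 455)/(m(-10, 3 - 1*1) + 1/(280 - 345)) = (186 + 455)/(-13 + 1/(280 - 345)) = 641/(-13 + 1/(-65)) = 641/(-13 - 1/65) = 641/(-846/65) = 641*(-65/846) = -41665/846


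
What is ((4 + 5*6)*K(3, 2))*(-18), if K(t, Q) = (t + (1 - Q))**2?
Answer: -2448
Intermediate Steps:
K(t, Q) = (1 + t - Q)**2
((4 + 5*6)*K(3, 2))*(-18) = ((4 + 5*6)*(1 + 3 - 1*2)**2)*(-18) = ((4 + 30)*(1 + 3 - 2)**2)*(-18) = (34*2**2)*(-18) = (34*4)*(-18) = 136*(-18) = -2448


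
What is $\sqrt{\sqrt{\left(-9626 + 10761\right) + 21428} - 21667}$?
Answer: $\sqrt{-21667 + 3 \sqrt{2507}} \approx 146.69 i$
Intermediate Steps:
$\sqrt{\sqrt{\left(-9626 + 10761\right) + 21428} - 21667} = \sqrt{\sqrt{1135 + 21428} - 21667} = \sqrt{\sqrt{22563} - 21667} = \sqrt{3 \sqrt{2507} - 21667} = \sqrt{-21667 + 3 \sqrt{2507}}$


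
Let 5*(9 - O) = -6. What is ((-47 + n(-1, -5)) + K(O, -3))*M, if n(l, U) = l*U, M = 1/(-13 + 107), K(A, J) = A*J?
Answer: -363/470 ≈ -0.77234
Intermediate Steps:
O = 51/5 (O = 9 - ⅕*(-6) = 9 + 6/5 = 51/5 ≈ 10.200)
M = 1/94 ≈ 0.010638
n(l, U) = U*l
((-47 + n(-1, -5)) + K(O, -3))*M = ((-47 - 5*(-1)) + (51/5)*(-3))*(1/94) = ((-47 + 5) - 153/5)*(1/94) = (-42 - 153/5)*(1/94) = -363/5*1/94 = -363/470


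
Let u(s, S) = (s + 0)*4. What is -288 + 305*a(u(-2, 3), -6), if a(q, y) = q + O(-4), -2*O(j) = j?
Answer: -2118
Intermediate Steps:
O(j) = -j/2
u(s, S) = 4*s (u(s, S) = s*4 = 4*s)
a(q, y) = 2 + q (a(q, y) = q - 1/2*(-4) = q + 2 = 2 + q)
-288 + 305*a(u(-2, 3), -6) = -288 + 305*(2 + 4*(-2)) = -288 + 305*(2 - 8) = -288 + 305*(-6) = -288 - 1830 = -2118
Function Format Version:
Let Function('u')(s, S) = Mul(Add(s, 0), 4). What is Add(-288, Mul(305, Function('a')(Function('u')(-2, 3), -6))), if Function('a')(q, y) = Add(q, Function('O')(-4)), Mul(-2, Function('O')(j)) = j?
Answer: -2118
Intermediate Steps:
Function('O')(j) = Mul(Rational(-1, 2), j)
Function('u')(s, S) = Mul(4, s) (Function('u')(s, S) = Mul(s, 4) = Mul(4, s))
Function('a')(q, y) = Add(2, q) (Function('a')(q, y) = Add(q, Mul(Rational(-1, 2), -4)) = Add(q, 2) = Add(2, q))
Add(-288, Mul(305, Function('a')(Function('u')(-2, 3), -6))) = Add(-288, Mul(305, Add(2, Mul(4, -2)))) = Add(-288, Mul(305, Add(2, -8))) = Add(-288, Mul(305, -6)) = Add(-288, -1830) = -2118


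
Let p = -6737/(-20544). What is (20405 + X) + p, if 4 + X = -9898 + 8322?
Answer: 386747537/20544 ≈ 18825.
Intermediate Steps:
p = 6737/20544 (p = -6737*(-1/20544) = 6737/20544 ≈ 0.32793)
X = -1580 (X = -4 + (-9898 + 8322) = -4 - 1576 = -1580)
(20405 + X) + p = (20405 - 1580) + 6737/20544 = 18825 + 6737/20544 = 386747537/20544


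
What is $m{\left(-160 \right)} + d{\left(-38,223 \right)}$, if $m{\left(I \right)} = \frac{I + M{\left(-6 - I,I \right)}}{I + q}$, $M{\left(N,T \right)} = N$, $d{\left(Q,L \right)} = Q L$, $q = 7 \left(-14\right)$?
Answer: $- \frac{364381}{43} \approx -8474.0$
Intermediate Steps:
$q = -98$
$d{\left(Q,L \right)} = L Q$
$m{\left(I \right)} = - \frac{6}{-98 + I}$ ($m{\left(I \right)} = \frac{I - \left(6 + I\right)}{I - 98} = - \frac{6}{-98 + I}$)
$m{\left(-160 \right)} + d{\left(-38,223 \right)} = - \frac{6}{-98 - 160} + 223 \left(-38\right) = - \frac{6}{-258} - 8474 = \left(-6\right) \left(- \frac{1}{258}\right) - 8474 = \frac{1}{43} - 8474 = - \frac{364381}{43}$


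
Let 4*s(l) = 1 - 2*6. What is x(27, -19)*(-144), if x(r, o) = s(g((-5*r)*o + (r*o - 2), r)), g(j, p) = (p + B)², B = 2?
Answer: 396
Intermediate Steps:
g(j, p) = (2 + p)² (g(j, p) = (p + 2)² = (2 + p)²)
s(l) = -11/4 (s(l) = (1 - 2*6)/4 = (1 - 12)/4 = (¼)*(-11) = -11/4)
x(r, o) = -11/4
x(27, -19)*(-144) = -11/4*(-144) = 396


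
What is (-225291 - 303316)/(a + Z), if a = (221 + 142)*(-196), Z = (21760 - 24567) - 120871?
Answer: 528607/194826 ≈ 2.7132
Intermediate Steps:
Z = -123678 (Z = -2807 - 120871 = -123678)
a = -71148 (a = 363*(-196) = -71148)
(-225291 - 303316)/(a + Z) = (-225291 - 303316)/(-71148 - 123678) = -528607/(-194826) = -528607*(-1/194826) = 528607/194826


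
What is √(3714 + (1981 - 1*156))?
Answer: √5539 ≈ 74.424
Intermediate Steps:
√(3714 + (1981 - 1*156)) = √(3714 + (1981 - 156)) = √(3714 + 1825) = √5539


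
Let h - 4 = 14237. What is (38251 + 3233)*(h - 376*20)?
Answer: 278813964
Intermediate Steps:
h = 14241 (h = 4 + 14237 = 14241)
(38251 + 3233)*(h - 376*20) = (38251 + 3233)*(14241 - 376*20) = 41484*(14241 - 7520) = 41484*6721 = 278813964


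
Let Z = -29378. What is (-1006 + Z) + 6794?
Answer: -23590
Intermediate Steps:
(-1006 + Z) + 6794 = (-1006 - 29378) + 6794 = -30384 + 6794 = -23590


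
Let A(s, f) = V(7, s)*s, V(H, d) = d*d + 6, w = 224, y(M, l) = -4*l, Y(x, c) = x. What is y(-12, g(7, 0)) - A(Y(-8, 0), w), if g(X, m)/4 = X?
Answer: 448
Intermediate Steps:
g(X, m) = 4*X
V(H, d) = 6 + d² (V(H, d) = d² + 6 = 6 + d²)
A(s, f) = s*(6 + s²) (A(s, f) = (6 + s²)*s = s*(6 + s²))
y(-12, g(7, 0)) - A(Y(-8, 0), w) = -16*7 - (-8)*(6 + (-8)²) = -4*28 - (-8)*(6 + 64) = -112 - (-8)*70 = -112 - 1*(-560) = -112 + 560 = 448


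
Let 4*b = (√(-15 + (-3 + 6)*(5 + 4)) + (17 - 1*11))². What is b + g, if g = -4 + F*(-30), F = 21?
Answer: -622 + 6*√3 ≈ -611.61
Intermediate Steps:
g = -634 (g = -4 + 21*(-30) = -4 - 630 = -634)
b = (6 + 2*√3)²/4 (b = (√(-15 + (-3 + 6)*(5 + 4)) + (17 - 1*11))²/4 = (√(-15 + 3*9) + (17 - 11))²/4 = (√(-15 + 27) + 6)²/4 = (√12 + 6)²/4 = (2*√3 + 6)²/4 = (6 + 2*√3)²/4 ≈ 22.392)
b + g = (3 + √3)² - 634 = -634 + (3 + √3)²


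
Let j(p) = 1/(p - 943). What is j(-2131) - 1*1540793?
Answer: -4736397683/3074 ≈ -1.5408e+6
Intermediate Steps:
j(p) = 1/(-943 + p)
j(-2131) - 1*1540793 = 1/(-943 - 2131) - 1*1540793 = 1/(-3074) - 1540793 = -1/3074 - 1540793 = -4736397683/3074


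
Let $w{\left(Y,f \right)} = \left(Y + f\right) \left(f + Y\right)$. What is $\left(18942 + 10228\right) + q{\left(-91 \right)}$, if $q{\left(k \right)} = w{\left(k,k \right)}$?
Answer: $62294$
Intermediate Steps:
$w{\left(Y,f \right)} = \left(Y + f\right)^{2}$ ($w{\left(Y,f \right)} = \left(Y + f\right) \left(Y + f\right) = \left(Y + f\right)^{2}$)
$q{\left(k \right)} = 4 k^{2}$ ($q{\left(k \right)} = \left(k + k\right)^{2} = \left(2 k\right)^{2} = 4 k^{2}$)
$\left(18942 + 10228\right) + q{\left(-91 \right)} = \left(18942 + 10228\right) + 4 \left(-91\right)^{2} = 29170 + 4 \cdot 8281 = 29170 + 33124 = 62294$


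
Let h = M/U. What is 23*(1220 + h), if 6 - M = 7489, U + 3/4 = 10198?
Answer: 163407272/5827 ≈ 28043.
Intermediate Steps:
U = 40789/4 (U = -¾ + 10198 = 40789/4 ≈ 10197.)
M = -7483 (M = 6 - 1*7489 = 6 - 7489 = -7483)
h = -4276/5827 (h = -7483/40789/4 = -7483*4/40789 = -4276/5827 ≈ -0.73383)
23*(1220 + h) = 23*(1220 - 4276/5827) = 23*(7104664/5827) = 163407272/5827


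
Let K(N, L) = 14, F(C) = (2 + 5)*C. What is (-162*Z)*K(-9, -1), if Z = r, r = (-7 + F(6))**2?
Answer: -2778300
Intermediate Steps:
F(C) = 7*C
r = 1225 (r = (-7 + 7*6)**2 = (-7 + 42)**2 = 35**2 = 1225)
Z = 1225
(-162*Z)*K(-9, -1) = -162*1225*14 = -198450*14 = -2778300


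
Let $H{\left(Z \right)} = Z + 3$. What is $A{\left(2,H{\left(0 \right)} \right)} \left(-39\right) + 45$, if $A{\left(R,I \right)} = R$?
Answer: $-33$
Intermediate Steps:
$H{\left(Z \right)} = 3 + Z$
$A{\left(2,H{\left(0 \right)} \right)} \left(-39\right) + 45 = 2 \left(-39\right) + 45 = -78 + 45 = -33$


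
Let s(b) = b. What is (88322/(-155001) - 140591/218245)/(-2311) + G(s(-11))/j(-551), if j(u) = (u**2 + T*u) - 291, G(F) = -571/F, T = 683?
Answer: -353072237767444/1902905251655595495 ≈ -0.00018554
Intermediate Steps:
j(u) = -291 + u**2 + 683*u (j(u) = (u**2 + 683*u) - 291 = -291 + u**2 + 683*u)
(88322/(-155001) - 140591/218245)/(-2311) + G(s(-11))/j(-551) = (88322/(-155001) - 140591/218245)/(-2311) + (-571/(-11))/(-291 + (-551)**2 + 683*(-551)) = (88322*(-1/155001) - 140591*1/218245)*(-1/2311) + (-571*(-1/11))/(-291 + 303601 - 376333) = (-88322/155001 - 140591/218245)*(-1/2311) + (571/11)/(-73023) = -41067580481/33828193245*(-1/2311) + (571/11)*(-1/73023) = 41067580481/78176954589195 - 571/803253 = -353072237767444/1902905251655595495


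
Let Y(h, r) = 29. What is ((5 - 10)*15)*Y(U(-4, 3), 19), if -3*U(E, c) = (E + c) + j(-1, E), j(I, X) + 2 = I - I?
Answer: -2175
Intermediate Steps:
j(I, X) = -2 (j(I, X) = -2 + (I - I) = -2 + 0 = -2)
U(E, c) = ⅔ - E/3 - c/3 (U(E, c) = -((E + c) - 2)/3 = -(-2 + E + c)/3 = ⅔ - E/3 - c/3)
((5 - 10)*15)*Y(U(-4, 3), 19) = ((5 - 10)*15)*29 = -5*15*29 = -75*29 = -2175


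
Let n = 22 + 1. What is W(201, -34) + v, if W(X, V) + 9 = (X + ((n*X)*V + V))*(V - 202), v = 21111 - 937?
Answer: 37075705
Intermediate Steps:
n = 23
v = 20174
W(X, V) = -9 + (-202 + V)*(V + X + 23*V*X) (W(X, V) = -9 + (X + ((23*X)*V + V))*(V - 202) = -9 + (X + (23*V*X + V))*(-202 + V) = -9 + (X + (V + 23*V*X))*(-202 + V) = -9 + (V + X + 23*V*X)*(-202 + V) = -9 + (-202 + V)*(V + X + 23*V*X))
W(201, -34) + v = (-9 + (-34)² - 202*(-34) - 202*201 - 4645*(-34)*201 + 23*201*(-34)²) + 20174 = (-9 + 1156 + 6868 - 40602 + 31743930 + 23*201*1156) + 20174 = (-9 + 1156 + 6868 - 40602 + 31743930 + 5344188) + 20174 = 37055531 + 20174 = 37075705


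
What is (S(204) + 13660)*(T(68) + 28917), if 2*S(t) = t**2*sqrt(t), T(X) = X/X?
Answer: 395019880 + 1203451488*sqrt(51) ≈ 8.9894e+9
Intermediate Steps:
T(X) = 1
S(t) = t**(5/2)/2 (S(t) = (t**2*sqrt(t))/2 = t**(5/2)/2)
(S(204) + 13660)*(T(68) + 28917) = (204**(5/2)/2 + 13660)*(1 + 28917) = ((83232*sqrt(51))/2 + 13660)*28918 = (41616*sqrt(51) + 13660)*28918 = (13660 + 41616*sqrt(51))*28918 = 395019880 + 1203451488*sqrt(51)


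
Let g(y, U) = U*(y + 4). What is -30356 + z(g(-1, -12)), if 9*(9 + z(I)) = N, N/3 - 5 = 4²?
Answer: -30358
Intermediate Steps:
g(y, U) = U*(4 + y)
N = 63 (N = 15 + 3*4² = 15 + 3*16 = 15 + 48 = 63)
z(I) = -2 (z(I) = -9 + (⅑)*63 = -9 + 7 = -2)
-30356 + z(g(-1, -12)) = -30356 - 2 = -30358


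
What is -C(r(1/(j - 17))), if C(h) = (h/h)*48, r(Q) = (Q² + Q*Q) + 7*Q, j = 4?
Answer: -48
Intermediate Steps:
r(Q) = 2*Q² + 7*Q (r(Q) = (Q² + Q²) + 7*Q = 2*Q² + 7*Q)
C(h) = 48 (C(h) = 1*48 = 48)
-C(r(1/(j - 17))) = -1*48 = -48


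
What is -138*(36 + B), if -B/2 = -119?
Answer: -37812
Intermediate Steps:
B = 238 (B = -2*(-119) = 238)
-138*(36 + B) = -138*(36 + 238) = -138*274 = -37812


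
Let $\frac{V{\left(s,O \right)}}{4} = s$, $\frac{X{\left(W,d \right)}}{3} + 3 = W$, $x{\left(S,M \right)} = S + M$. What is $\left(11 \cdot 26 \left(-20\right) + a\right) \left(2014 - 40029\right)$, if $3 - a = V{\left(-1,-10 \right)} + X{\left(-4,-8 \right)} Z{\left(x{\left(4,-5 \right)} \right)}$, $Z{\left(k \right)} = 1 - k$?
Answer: $215583065$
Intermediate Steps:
$x{\left(S,M \right)} = M + S$
$X{\left(W,d \right)} = -9 + 3 W$
$V{\left(s,O \right)} = 4 s$
$a = 49$ ($a = 3 - \left(4 \left(-1\right) + \left(-9 + 3 \left(-4\right)\right) \left(1 - \left(-5 + 4\right)\right)\right) = 3 - \left(-4 + \left(-9 - 12\right) \left(1 - -1\right)\right) = 3 - \left(-4 - 21 \left(1 + 1\right)\right) = 3 - \left(-4 - 42\right) = 3 - -46 = 3 + 46 = 49$)
$\left(11 \cdot 26 \left(-20\right) + a\right) \left(2014 - 40029\right) = \left(11 \cdot 26 \left(-20\right) + 49\right) \left(2014 - 40029\right) = \left(286 \left(-20\right) + 49\right) \left(-38015\right) = \left(-5720 + 49\right) \left(-38015\right) = \left(-5671\right) \left(-38015\right) = 215583065$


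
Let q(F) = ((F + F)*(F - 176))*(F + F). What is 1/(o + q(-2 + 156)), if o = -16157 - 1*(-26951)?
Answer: -1/2076214 ≈ -4.8165e-7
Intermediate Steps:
o = 10794 (o = -16157 + 26951 = 10794)
q(F) = 4*F²*(-176 + F) (q(F) = ((2*F)*(-176 + F))*(2*F) = (2*F*(-176 + F))*(2*F) = 4*F²*(-176 + F))
1/(o + q(-2 + 156)) = 1/(10794 + 4*(-2 + 156)²*(-176 + (-2 + 156))) = 1/(10794 + 4*154²*(-176 + 154)) = 1/(10794 + 4*23716*(-22)) = 1/(10794 - 2087008) = 1/(-2076214) = -1/2076214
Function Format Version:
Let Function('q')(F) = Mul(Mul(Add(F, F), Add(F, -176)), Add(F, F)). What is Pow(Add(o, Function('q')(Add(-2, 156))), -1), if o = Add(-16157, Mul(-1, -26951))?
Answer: Rational(-1, 2076214) ≈ -4.8165e-7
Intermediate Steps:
o = 10794 (o = Add(-16157, 26951) = 10794)
Function('q')(F) = Mul(4, Pow(F, 2), Add(-176, F)) (Function('q')(F) = Mul(Mul(Mul(2, F), Add(-176, F)), Mul(2, F)) = Mul(Mul(2, F, Add(-176, F)), Mul(2, F)) = Mul(4, Pow(F, 2), Add(-176, F)))
Pow(Add(o, Function('q')(Add(-2, 156))), -1) = Pow(Add(10794, Mul(4, Pow(Add(-2, 156), 2), Add(-176, Add(-2, 156)))), -1) = Pow(Add(10794, Mul(4, Pow(154, 2), Add(-176, 154))), -1) = Pow(Add(10794, Mul(4, 23716, -22)), -1) = Pow(Add(10794, -2087008), -1) = Pow(-2076214, -1) = Rational(-1, 2076214)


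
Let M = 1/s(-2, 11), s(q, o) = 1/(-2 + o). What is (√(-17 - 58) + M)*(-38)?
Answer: -342 - 190*I*√3 ≈ -342.0 - 329.09*I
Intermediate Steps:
M = 9 (M = 1/(1/(-2 + 11)) = 1/(1/9) = 1/(⅑) = 9)
(√(-17 - 58) + M)*(-38) = (√(-17 - 58) + 9)*(-38) = (√(-75) + 9)*(-38) = (5*I*√3 + 9)*(-38) = (9 + 5*I*√3)*(-38) = -342 - 190*I*√3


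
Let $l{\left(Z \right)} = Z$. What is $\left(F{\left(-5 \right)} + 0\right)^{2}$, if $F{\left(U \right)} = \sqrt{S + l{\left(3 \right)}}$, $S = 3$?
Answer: $6$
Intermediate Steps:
$F{\left(U \right)} = \sqrt{6}$ ($F{\left(U \right)} = \sqrt{3 + 3} = \sqrt{6}$)
$\left(F{\left(-5 \right)} + 0\right)^{2} = \left(\sqrt{6} + 0\right)^{2} = \left(\sqrt{6}\right)^{2} = 6$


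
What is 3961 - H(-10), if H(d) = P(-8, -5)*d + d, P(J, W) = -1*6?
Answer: 3911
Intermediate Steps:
P(J, W) = -6
H(d) = -5*d (H(d) = -6*d + d = -5*d)
3961 - H(-10) = 3961 - (-5)*(-10) = 3961 - 1*50 = 3961 - 50 = 3911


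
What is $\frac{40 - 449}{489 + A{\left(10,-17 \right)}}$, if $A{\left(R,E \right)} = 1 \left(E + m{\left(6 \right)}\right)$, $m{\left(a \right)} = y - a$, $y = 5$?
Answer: $- \frac{409}{471} \approx -0.86837$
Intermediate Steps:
$m{\left(a \right)} = 5 - a$
$A{\left(R,E \right)} = -1 + E$ ($A{\left(R,E \right)} = 1 \left(E + \left(5 - 6\right)\right) = 1 \left(E - 1\right) = 1 \left(-1 + E\right) = -1 + E$)
$\frac{40 - 449}{489 + A{\left(10,-17 \right)}} = \frac{40 - 449}{489 - 18} = - \frac{409}{489 - 18} = - \frac{409}{471}$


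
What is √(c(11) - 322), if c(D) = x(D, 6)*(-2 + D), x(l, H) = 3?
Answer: I*√295 ≈ 17.176*I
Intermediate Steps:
c(D) = -6 + 3*D (c(D) = 3*(-2 + D) = -6 + 3*D)
√(c(11) - 322) = √((-6 + 3*11) - 322) = √((-6 + 33) - 322) = √(27 - 322) = √(-295) = I*√295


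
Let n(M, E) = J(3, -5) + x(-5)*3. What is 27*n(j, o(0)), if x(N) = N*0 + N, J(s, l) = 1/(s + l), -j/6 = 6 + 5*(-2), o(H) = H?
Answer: -837/2 ≈ -418.50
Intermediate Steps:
j = 24 (j = -6*(6 + 5*(-2)) = -6*(6 - 10) = -6*(-4) = 24)
J(s, l) = 1/(l + s)
x(N) = N (x(N) = 0 + N = N)
n(M, E) = -31/2 (n(M, E) = 1/(-5 + 3) - 5*3 = 1/(-2) - 15 = -½ - 15 = -31/2)
27*n(j, o(0)) = 27*(-31/2) = -837/2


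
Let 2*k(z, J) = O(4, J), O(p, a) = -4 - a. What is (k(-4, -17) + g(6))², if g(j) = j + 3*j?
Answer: 3721/4 ≈ 930.25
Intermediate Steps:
k(z, J) = -2 - J/2 (k(z, J) = (-4 - J)/2 = -2 - J/2)
g(j) = 4*j
(k(-4, -17) + g(6))² = ((-2 - ½*(-17)) + 4*6)² = ((-2 + 17/2) + 24)² = (13/2 + 24)² = (61/2)² = 3721/4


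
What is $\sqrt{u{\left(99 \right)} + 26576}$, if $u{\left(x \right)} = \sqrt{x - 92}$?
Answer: $\sqrt{26576 + \sqrt{7}} \approx 163.03$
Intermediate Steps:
$u{\left(x \right)} = \sqrt{-92 + x}$
$\sqrt{u{\left(99 \right)} + 26576} = \sqrt{\sqrt{-92 + 99} + 26576} = \sqrt{\sqrt{7} + 26576} = \sqrt{26576 + \sqrt{7}}$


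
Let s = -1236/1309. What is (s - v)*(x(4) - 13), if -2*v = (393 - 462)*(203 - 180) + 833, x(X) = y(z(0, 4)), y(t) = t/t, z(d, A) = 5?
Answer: 5936748/1309 ≈ 4535.3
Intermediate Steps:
y(t) = 1
x(X) = 1
v = 377 (v = -((393 - 462)*(203 - 180) + 833)/2 = -(-69*23 + 833)/2 = -(-1587 + 833)/2 = -½*(-754) = 377)
s = -1236/1309 (s = -1236*1/1309 = -1236/1309 ≈ -0.94423)
(s - v)*(x(4) - 13) = (-1236/1309 - 1*377)*(1 - 13) = (-1236/1309 - 377)*(-12) = -494729/1309*(-12) = 5936748/1309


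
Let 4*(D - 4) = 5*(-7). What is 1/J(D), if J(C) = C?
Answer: -4/19 ≈ -0.21053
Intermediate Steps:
D = -19/4 (D = 4 + (5*(-7))/4 = 4 + (1/4)*(-35) = 4 - 35/4 = -19/4 ≈ -4.7500)
1/J(D) = 1/(-19/4) = -4/19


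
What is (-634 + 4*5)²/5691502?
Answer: 188498/2845751 ≈ 0.066238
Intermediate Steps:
(-634 + 4*5)²/5691502 = (-634 + 20)²*(1/5691502) = (-614)²*(1/5691502) = 376996*(1/5691502) = 188498/2845751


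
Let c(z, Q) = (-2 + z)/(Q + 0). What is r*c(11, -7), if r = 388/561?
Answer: -1164/1309 ≈ -0.88923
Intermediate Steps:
r = 388/561 (r = 388*(1/561) = 388/561 ≈ 0.69162)
c(z, Q) = (-2 + z)/Q
r*c(11, -7) = 388*((-2 + 11)/(-7))/561 = 388*(-⅐*9)/561 = (388/561)*(-9/7) = -1164/1309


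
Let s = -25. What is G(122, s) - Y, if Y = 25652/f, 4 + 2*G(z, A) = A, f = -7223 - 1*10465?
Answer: -2623/201 ≈ -13.050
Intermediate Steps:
f = -17688 (f = -7223 - 10465 = -17688)
G(z, A) = -2 + A/2
Y = -583/402 (Y = 25652/(-17688) = 25652*(-1/17688) = -583/402 ≈ -1.4502)
G(122, s) - Y = (-2 + (½)*(-25)) - 1*(-583/402) = (-2 - 25/2) + 583/402 = -29/2 + 583/402 = -2623/201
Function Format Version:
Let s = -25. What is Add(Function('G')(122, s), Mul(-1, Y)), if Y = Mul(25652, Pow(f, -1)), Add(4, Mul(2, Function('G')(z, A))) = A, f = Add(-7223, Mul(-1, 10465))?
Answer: Rational(-2623, 201) ≈ -13.050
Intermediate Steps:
f = -17688 (f = Add(-7223, -10465) = -17688)
Function('G')(z, A) = Add(-2, Mul(Rational(1, 2), A))
Y = Rational(-583, 402) (Y = Mul(25652, Pow(-17688, -1)) = Mul(25652, Rational(-1, 17688)) = Rational(-583, 402) ≈ -1.4502)
Add(Function('G')(122, s), Mul(-1, Y)) = Add(Add(-2, Mul(Rational(1, 2), -25)), Mul(-1, Rational(-583, 402))) = Add(Add(-2, Rational(-25, 2)), Rational(583, 402)) = Add(Rational(-29, 2), Rational(583, 402)) = Rational(-2623, 201)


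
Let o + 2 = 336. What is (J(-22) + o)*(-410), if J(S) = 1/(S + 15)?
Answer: -958170/7 ≈ -1.3688e+5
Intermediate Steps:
o = 334 (o = -2 + 336 = 334)
J(S) = 1/(15 + S)
(J(-22) + o)*(-410) = (1/(15 - 22) + 334)*(-410) = (1/(-7) + 334)*(-410) = (-⅐ + 334)*(-410) = (2337/7)*(-410) = -958170/7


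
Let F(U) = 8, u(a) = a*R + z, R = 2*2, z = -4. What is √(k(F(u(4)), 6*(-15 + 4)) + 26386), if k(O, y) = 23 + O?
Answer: √26417 ≈ 162.53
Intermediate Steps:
R = 4
u(a) = -4 + 4*a (u(a) = a*4 - 4 = 4*a - 4 = -4 + 4*a)
√(k(F(u(4)), 6*(-15 + 4)) + 26386) = √((23 + 8) + 26386) = √(31 + 26386) = √26417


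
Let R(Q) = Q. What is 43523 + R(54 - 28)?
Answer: 43549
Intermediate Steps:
43523 + R(54 - 28) = 43523 + (54 - 28) = 43523 + 26 = 43549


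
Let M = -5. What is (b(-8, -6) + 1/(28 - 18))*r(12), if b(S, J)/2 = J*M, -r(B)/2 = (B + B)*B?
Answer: -173088/5 ≈ -34618.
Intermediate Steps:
r(B) = -4*B² (r(B) = -2*(B + B)*B = -2*2*B*B = -4*B²)
b(S, J) = -10*J (b(S, J) = 2*(J*(-5)) = 2*(-5*J) = -10*J)
(b(-8, -6) + 1/(28 - 18))*r(12) = (-10*(-6) + 1/(28 - 18))*(-4*12²) = (60 + 1/10)*(-4*144) = (60 + ⅒)*(-576) = (601/10)*(-576) = -173088/5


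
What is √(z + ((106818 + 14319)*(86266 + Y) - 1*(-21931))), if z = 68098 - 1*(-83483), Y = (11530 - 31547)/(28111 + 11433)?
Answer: √4085284829144114242/19772 ≈ 1.0223e+5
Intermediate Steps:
Y = -20017/39544 ≈ -0.50620
z = 151581 (z = 68098 + 83483 = 151581)
√(z + ((106818 + 14319)*(86266 + Y) - 1*(-21931))) = √(151581 + ((106818 + 14319)*(86266 - 20017/39544) - 1*(-21931))) = √(151581 + (121137*(3411282687/39544) + 21931)) = √(151581 + (413232550855119/39544 + 21931)) = √(151581 + 413233418094583/39544) = √(413239412213647/39544) = √4085284829144114242/19772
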